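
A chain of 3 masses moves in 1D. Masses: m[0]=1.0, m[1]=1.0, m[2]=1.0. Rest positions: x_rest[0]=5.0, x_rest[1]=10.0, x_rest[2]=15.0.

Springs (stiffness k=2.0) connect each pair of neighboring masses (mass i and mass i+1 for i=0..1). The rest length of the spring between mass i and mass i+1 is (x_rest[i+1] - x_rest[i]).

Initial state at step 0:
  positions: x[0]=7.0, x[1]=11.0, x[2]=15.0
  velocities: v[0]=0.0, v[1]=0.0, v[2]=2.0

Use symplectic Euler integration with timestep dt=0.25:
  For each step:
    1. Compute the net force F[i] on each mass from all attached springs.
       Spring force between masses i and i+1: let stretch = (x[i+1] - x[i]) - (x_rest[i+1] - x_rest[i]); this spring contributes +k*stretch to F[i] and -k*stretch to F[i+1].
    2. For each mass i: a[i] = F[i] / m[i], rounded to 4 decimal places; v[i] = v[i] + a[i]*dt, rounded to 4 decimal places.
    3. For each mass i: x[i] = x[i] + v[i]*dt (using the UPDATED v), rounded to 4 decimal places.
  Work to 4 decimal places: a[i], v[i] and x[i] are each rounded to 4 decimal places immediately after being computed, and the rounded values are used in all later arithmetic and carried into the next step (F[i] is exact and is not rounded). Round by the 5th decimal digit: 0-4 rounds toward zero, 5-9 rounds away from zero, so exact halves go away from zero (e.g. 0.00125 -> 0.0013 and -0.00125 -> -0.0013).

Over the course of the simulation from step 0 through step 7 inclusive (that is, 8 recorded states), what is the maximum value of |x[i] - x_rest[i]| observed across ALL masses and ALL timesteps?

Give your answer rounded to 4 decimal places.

Step 0: x=[7.0000 11.0000 15.0000] v=[0.0000 0.0000 2.0000]
Step 1: x=[6.8750 11.0000 15.6250] v=[-0.5000 0.0000 2.5000]
Step 2: x=[6.6406 11.0625 16.2969] v=[-0.9375 0.2500 2.6875]
Step 3: x=[6.3340 11.2266 16.9395] v=[-1.2266 0.6563 2.5703]
Step 4: x=[6.0139 11.4932 17.4930] v=[-1.2803 1.0665 2.2139]
Step 5: x=[5.7537 11.8249 17.9215] v=[-1.0407 1.3268 1.7140]
Step 6: x=[5.6274 12.1598 18.2129] v=[-0.5051 1.3395 1.1657]
Step 7: x=[5.6927 12.4348 18.3727] v=[0.2611 1.0999 0.6392]
Max displacement = 3.3727

Answer: 3.3727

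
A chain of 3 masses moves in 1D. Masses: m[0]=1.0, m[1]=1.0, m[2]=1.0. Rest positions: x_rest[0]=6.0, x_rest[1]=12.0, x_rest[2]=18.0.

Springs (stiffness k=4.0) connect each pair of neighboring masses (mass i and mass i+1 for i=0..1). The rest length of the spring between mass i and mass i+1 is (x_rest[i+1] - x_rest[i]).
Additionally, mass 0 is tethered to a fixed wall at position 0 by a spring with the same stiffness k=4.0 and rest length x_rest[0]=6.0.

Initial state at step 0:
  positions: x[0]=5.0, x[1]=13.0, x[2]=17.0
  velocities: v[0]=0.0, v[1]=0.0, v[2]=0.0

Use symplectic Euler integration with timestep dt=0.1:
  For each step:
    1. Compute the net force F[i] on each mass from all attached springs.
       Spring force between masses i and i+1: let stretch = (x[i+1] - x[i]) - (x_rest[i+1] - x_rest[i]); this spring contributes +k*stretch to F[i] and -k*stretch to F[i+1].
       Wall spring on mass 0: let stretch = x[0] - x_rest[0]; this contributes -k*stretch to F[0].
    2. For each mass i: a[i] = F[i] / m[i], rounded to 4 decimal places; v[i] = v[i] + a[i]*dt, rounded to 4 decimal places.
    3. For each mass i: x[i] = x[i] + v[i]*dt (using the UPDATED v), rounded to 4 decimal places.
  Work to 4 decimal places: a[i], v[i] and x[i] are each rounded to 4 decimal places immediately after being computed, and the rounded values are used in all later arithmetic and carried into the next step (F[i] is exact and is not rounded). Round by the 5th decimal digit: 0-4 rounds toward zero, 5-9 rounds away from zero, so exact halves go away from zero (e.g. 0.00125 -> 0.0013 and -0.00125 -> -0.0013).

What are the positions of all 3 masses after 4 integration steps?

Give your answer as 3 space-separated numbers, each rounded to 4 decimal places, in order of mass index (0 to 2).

Answer: 5.9745 11.6935 17.6643

Derivation:
Step 0: x=[5.0000 13.0000 17.0000] v=[0.0000 0.0000 0.0000]
Step 1: x=[5.1200 12.8400 17.0800] v=[1.2000 -1.6000 0.8000]
Step 2: x=[5.3440 12.5408 17.2304] v=[2.2400 -2.9920 1.5040]
Step 3: x=[5.6421 12.1413 17.4332] v=[2.9811 -3.9949 2.0282]
Step 4: x=[5.9745 11.6935 17.6643] v=[3.3239 -4.4778 2.3114]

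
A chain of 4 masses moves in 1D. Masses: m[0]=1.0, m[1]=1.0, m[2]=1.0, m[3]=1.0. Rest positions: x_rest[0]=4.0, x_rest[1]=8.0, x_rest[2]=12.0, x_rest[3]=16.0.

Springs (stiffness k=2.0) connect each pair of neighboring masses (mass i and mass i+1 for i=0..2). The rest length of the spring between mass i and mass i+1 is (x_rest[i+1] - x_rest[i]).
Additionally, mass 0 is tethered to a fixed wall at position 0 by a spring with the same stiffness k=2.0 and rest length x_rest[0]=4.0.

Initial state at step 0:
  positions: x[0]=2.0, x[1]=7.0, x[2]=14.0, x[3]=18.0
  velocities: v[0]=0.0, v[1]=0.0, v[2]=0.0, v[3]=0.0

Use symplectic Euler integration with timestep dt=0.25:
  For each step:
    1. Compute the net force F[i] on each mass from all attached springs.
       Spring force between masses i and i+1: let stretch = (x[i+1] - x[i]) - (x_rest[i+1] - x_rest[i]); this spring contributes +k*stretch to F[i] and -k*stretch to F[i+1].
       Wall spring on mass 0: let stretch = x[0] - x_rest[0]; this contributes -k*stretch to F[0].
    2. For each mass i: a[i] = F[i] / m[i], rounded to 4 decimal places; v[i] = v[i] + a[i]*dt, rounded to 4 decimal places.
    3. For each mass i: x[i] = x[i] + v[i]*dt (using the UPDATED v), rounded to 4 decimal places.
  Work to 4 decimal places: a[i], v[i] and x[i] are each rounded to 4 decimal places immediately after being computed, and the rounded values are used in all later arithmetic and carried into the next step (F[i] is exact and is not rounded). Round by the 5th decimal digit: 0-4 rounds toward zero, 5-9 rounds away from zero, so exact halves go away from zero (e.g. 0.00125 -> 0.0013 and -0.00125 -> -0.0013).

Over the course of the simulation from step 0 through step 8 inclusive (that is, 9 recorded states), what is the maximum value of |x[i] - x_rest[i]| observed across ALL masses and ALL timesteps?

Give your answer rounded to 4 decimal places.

Answer: 2.3366

Derivation:
Step 0: x=[2.0000 7.0000 14.0000 18.0000] v=[0.0000 0.0000 0.0000 0.0000]
Step 1: x=[2.3750 7.2500 13.6250 18.0000] v=[1.5000 1.0000 -1.5000 0.0000]
Step 2: x=[3.0625 7.6875 13.0000 17.9531] v=[2.7500 1.7500 -2.5000 -0.1875]
Step 3: x=[3.9453 8.2110 12.3301 17.7871] v=[3.5313 2.0938 -2.6797 -0.6641]
Step 4: x=[4.8682 8.7161 11.8274 17.4390] v=[3.6915 2.0205 -2.0108 -1.3926]
Step 5: x=[5.6636 9.1292 11.6372 16.8894] v=[3.1814 1.6522 -0.7607 -2.1984]
Step 6: x=[6.1842 9.4226 11.7901 16.1833] v=[2.0824 1.1734 0.6114 -2.8245]
Step 7: x=[6.3366 9.6071 12.1962 15.4280] v=[0.6095 0.7380 1.6243 -3.0211]
Step 8: x=[6.1057 9.7064 12.6826 14.7688] v=[-0.9236 0.3973 1.9457 -2.6370]
Max displacement = 2.3366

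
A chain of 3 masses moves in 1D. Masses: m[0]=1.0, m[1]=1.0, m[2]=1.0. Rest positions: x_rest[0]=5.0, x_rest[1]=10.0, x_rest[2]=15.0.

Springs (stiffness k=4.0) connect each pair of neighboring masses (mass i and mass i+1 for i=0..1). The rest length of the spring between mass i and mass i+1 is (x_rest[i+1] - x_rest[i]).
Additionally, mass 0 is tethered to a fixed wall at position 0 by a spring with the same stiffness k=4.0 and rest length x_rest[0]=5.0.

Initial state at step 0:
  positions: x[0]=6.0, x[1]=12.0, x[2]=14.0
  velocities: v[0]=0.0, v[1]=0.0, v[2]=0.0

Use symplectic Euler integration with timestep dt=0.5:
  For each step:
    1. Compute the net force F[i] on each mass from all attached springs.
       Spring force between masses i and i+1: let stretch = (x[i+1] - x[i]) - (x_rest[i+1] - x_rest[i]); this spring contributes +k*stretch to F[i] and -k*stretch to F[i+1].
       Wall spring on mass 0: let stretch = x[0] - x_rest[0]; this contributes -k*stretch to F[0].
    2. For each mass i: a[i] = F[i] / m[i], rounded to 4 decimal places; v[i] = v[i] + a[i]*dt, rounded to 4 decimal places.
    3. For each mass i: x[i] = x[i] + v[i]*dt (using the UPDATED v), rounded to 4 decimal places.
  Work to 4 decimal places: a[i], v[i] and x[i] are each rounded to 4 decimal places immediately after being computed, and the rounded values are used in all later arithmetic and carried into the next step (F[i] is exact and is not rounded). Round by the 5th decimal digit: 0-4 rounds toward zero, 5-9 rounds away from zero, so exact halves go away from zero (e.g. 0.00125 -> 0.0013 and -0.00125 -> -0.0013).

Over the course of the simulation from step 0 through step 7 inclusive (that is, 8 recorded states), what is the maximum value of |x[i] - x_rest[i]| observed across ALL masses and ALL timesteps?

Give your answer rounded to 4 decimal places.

Step 0: x=[6.0000 12.0000 14.0000] v=[0.0000 0.0000 0.0000]
Step 1: x=[6.0000 8.0000 17.0000] v=[0.0000 -8.0000 6.0000]
Step 2: x=[2.0000 11.0000 16.0000] v=[-8.0000 6.0000 -2.0000]
Step 3: x=[5.0000 10.0000 15.0000] v=[6.0000 -2.0000 -2.0000]
Step 4: x=[8.0000 9.0000 14.0000] v=[6.0000 -2.0000 -2.0000]
Step 5: x=[4.0000 12.0000 13.0000] v=[-8.0000 6.0000 -2.0000]
Step 6: x=[4.0000 8.0000 16.0000] v=[0.0000 -8.0000 6.0000]
Step 7: x=[4.0000 8.0000 16.0000] v=[0.0000 0.0000 0.0000]
Max displacement = 3.0000

Answer: 3.0000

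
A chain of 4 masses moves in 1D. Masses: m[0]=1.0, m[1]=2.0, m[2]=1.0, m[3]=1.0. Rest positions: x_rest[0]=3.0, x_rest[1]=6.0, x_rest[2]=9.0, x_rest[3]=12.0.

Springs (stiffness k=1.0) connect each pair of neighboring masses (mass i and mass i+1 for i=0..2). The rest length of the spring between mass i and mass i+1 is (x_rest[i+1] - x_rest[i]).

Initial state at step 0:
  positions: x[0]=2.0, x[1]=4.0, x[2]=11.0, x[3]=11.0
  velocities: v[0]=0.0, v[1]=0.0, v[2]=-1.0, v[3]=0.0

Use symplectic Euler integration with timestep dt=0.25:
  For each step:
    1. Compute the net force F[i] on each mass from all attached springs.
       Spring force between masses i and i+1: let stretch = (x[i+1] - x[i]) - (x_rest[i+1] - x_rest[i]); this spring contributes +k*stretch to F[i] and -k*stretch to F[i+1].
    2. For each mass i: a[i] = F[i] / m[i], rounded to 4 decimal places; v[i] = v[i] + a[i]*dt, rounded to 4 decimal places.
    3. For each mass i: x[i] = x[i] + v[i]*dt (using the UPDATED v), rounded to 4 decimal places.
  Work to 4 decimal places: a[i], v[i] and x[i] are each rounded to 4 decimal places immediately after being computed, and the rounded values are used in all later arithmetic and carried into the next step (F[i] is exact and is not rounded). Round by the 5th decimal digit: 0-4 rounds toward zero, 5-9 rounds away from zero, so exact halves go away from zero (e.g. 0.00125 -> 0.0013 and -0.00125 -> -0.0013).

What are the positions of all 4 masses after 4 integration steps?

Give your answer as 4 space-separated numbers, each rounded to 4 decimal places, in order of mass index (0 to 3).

Step 0: x=[2.0000 4.0000 11.0000 11.0000] v=[0.0000 0.0000 -1.0000 0.0000]
Step 1: x=[1.9375 4.1563 10.3125 11.1875] v=[-0.2500 0.6250 -2.7500 0.7500]
Step 2: x=[1.8262 4.4356 9.2949 11.5078] v=[-0.4453 1.1172 -4.0703 1.2813]
Step 3: x=[1.6905 4.7852 8.1119 11.8773] v=[-0.5430 1.3985 -4.7319 1.4781]
Step 4: x=[1.5607 5.1421 6.9564 12.1990] v=[-0.5193 1.4275 -4.6222 1.2868]

Answer: 1.5607 5.1421 6.9564 12.1990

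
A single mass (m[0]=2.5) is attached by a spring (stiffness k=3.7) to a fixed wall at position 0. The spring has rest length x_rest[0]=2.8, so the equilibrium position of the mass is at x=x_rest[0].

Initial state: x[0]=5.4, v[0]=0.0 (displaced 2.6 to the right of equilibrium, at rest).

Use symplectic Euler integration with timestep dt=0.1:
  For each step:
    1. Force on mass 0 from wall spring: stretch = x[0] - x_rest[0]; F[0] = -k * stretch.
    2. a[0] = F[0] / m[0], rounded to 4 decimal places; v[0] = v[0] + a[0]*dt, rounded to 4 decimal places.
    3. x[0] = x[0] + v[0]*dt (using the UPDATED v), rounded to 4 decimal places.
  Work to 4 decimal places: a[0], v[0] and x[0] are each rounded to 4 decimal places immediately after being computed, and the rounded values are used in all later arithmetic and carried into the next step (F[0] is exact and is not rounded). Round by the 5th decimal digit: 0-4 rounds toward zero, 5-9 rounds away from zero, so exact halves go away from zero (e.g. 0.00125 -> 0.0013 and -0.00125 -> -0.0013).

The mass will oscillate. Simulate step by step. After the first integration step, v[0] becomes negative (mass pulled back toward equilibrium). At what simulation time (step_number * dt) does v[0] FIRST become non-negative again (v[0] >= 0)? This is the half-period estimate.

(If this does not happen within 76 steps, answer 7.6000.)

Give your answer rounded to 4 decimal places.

Answer: 2.6000

Derivation:
Step 0: x=[5.4000] v=[0.0000]
Step 1: x=[5.3615] v=[-0.3848]
Step 2: x=[5.2851] v=[-0.7639]
Step 3: x=[5.1719] v=[-1.1317]
Step 4: x=[5.0236] v=[-1.4827]
Step 5: x=[4.8424] v=[-1.8118]
Step 6: x=[4.6310] v=[-2.1141]
Step 7: x=[4.3925] v=[-2.3851]
Step 8: x=[4.1304] v=[-2.6208]
Step 9: x=[3.8486] v=[-2.8177]
Step 10: x=[3.5513] v=[-2.9729]
Step 11: x=[3.2429] v=[-3.0841]
Step 12: x=[2.9279] v=[-3.1497]
Step 13: x=[2.6110] v=[-3.1686]
Step 14: x=[2.2969] v=[-3.1406]
Step 15: x=[1.9903] v=[-3.0661]
Step 16: x=[1.6957] v=[-2.9463]
Step 17: x=[1.4174] v=[-2.7829]
Step 18: x=[1.1596] v=[-2.5783]
Step 19: x=[0.9261] v=[-2.3355]
Step 20: x=[0.7203] v=[-2.0582]
Step 21: x=[0.5453] v=[-1.7504]
Step 22: x=[0.4036] v=[-1.4167]
Step 23: x=[0.2974] v=[-1.0620]
Step 24: x=[0.2282] v=[-0.6916]
Step 25: x=[0.1971] v=[-0.3110]
Step 26: x=[0.2045] v=[0.0742]
First v>=0 after going negative at step 26, time=2.6000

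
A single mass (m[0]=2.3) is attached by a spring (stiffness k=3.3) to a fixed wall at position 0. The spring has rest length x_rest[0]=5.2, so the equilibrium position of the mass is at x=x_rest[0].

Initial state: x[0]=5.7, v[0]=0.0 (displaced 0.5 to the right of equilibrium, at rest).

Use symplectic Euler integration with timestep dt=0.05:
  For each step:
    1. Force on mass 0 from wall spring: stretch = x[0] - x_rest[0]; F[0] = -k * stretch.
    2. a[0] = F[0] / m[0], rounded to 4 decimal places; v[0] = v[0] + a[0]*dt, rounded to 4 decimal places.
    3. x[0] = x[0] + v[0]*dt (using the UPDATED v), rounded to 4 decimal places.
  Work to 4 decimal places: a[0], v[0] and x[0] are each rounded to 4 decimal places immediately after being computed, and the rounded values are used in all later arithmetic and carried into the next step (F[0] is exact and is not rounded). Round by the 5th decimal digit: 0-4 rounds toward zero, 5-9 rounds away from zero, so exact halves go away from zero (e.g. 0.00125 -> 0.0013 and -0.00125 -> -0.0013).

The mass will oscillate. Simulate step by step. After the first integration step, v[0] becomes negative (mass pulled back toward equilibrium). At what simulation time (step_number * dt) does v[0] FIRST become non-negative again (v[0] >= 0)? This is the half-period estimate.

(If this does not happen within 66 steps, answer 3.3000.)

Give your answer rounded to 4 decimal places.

Step 0: x=[5.7000] v=[0.0000]
Step 1: x=[5.6982] v=[-0.0359]
Step 2: x=[5.6946] v=[-0.0716]
Step 3: x=[5.6892] v=[-0.1071]
Step 4: x=[5.6821] v=[-0.1422]
Step 5: x=[5.6733] v=[-0.1768]
Step 6: x=[5.6628] v=[-0.2108]
Step 7: x=[5.6506] v=[-0.2440]
Step 8: x=[5.6368] v=[-0.2763]
Step 9: x=[5.6214] v=[-0.3076]
Step 10: x=[5.6045] v=[-0.3378]
Step 11: x=[5.5862] v=[-0.3668]
Step 12: x=[5.5665] v=[-0.3945]
Step 13: x=[5.5455] v=[-0.4208]
Step 14: x=[5.5232] v=[-0.4456]
Step 15: x=[5.4998] v=[-0.4688]
Step 16: x=[5.4753] v=[-0.4903]
Step 17: x=[5.4498] v=[-0.5101]
Step 18: x=[5.4234] v=[-0.5280]
Step 19: x=[5.3962] v=[-0.5440]
Step 20: x=[5.3683] v=[-0.5581]
Step 21: x=[5.3398] v=[-0.5702]
Step 22: x=[5.3108] v=[-0.5802]
Step 23: x=[5.2814] v=[-0.5882]
Step 24: x=[5.2517] v=[-0.5940]
Step 25: x=[5.2218] v=[-0.5977]
Step 26: x=[5.1918] v=[-0.5993]
Step 27: x=[5.1619] v=[-0.5987]
Step 28: x=[5.1321] v=[-0.5960]
Step 29: x=[5.1025] v=[-0.5911]
Step 30: x=[5.0733] v=[-0.5841]
Step 31: x=[5.0446] v=[-0.5750]
Step 32: x=[5.0164] v=[-0.5639]
Step 33: x=[4.9889] v=[-0.5507]
Step 34: x=[4.9621] v=[-0.5356]
Step 35: x=[4.9362] v=[-0.5185]
Step 36: x=[4.9112] v=[-0.4996]
Step 37: x=[4.8873] v=[-0.4789]
Step 38: x=[4.8645] v=[-0.4565]
Step 39: x=[4.8429] v=[-0.4324]
Step 40: x=[4.8226] v=[-0.4068]
Step 41: x=[4.8036] v=[-0.3797]
Step 42: x=[4.7860] v=[-0.3513]
Step 43: x=[4.7699] v=[-0.3216]
Step 44: x=[4.7554] v=[-0.2907]
Step 45: x=[4.7425] v=[-0.2588]
Step 46: x=[4.7312] v=[-0.2260]
Step 47: x=[4.7216] v=[-0.1924]
Step 48: x=[4.7137] v=[-0.1581]
Step 49: x=[4.7075] v=[-0.1232]
Step 50: x=[4.7031] v=[-0.0879]
Step 51: x=[4.7005] v=[-0.0523]
Step 52: x=[4.6997] v=[-0.0165]
Step 53: x=[4.7007] v=[0.0194]
First v>=0 after going negative at step 53, time=2.6500

Answer: 2.6500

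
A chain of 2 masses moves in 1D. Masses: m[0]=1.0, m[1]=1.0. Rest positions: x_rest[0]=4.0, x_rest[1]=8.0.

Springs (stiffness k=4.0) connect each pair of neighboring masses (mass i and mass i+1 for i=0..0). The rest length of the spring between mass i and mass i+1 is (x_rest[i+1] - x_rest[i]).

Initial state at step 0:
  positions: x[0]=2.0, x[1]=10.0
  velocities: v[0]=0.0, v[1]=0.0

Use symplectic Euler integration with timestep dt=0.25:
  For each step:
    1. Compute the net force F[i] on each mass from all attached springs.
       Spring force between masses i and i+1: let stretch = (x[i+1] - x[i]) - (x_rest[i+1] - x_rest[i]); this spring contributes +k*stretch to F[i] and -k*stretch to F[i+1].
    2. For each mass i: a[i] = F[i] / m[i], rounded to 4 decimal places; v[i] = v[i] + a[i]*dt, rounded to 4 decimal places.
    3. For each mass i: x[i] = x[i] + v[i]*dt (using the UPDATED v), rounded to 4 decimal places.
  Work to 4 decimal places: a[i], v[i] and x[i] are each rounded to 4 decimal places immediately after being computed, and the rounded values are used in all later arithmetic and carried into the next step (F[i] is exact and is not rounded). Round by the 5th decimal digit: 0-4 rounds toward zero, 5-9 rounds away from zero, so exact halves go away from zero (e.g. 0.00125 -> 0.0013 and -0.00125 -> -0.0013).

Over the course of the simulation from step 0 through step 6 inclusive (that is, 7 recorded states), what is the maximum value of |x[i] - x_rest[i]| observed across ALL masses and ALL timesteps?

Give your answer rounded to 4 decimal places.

Answer: 2.1250

Derivation:
Step 0: x=[2.0000 10.0000] v=[0.0000 0.0000]
Step 1: x=[3.0000 9.0000] v=[4.0000 -4.0000]
Step 2: x=[4.5000 7.5000] v=[6.0000 -6.0000]
Step 3: x=[5.7500 6.2500] v=[5.0000 -5.0000]
Step 4: x=[6.1250 5.8750] v=[1.5000 -1.5000]
Step 5: x=[5.4375 6.5625] v=[-2.7500 2.7500]
Step 6: x=[4.0313 7.9688] v=[-5.6250 5.6250]
Max displacement = 2.1250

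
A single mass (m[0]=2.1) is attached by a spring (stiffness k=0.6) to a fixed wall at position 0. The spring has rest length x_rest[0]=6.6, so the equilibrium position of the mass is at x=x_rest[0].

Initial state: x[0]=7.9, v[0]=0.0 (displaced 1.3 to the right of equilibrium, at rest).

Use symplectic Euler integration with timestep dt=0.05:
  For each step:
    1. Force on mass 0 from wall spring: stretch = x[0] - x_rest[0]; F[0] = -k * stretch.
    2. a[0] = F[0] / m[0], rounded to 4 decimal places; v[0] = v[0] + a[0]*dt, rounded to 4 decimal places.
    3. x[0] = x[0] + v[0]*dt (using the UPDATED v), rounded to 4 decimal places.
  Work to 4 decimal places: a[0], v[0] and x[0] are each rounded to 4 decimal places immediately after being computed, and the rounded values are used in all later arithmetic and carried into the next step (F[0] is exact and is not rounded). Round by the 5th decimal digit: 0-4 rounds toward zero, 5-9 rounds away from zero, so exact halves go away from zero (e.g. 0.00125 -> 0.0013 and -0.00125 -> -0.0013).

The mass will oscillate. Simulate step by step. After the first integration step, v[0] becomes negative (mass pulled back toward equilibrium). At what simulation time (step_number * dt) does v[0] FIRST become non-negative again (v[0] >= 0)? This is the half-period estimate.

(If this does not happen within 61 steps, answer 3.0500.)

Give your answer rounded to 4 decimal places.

Answer: 3.0500

Derivation:
Step 0: x=[7.9000] v=[0.0000]
Step 1: x=[7.8991] v=[-0.0186]
Step 2: x=[7.8972] v=[-0.0372]
Step 3: x=[7.8944] v=[-0.0557]
Step 4: x=[7.8907] v=[-0.0742]
Step 5: x=[7.8861] v=[-0.0926]
Step 6: x=[7.8806] v=[-0.1110]
Step 7: x=[7.8741] v=[-0.1293]
Step 8: x=[7.8667] v=[-0.1475]
Step 9: x=[7.8584] v=[-0.1656]
Step 10: x=[7.8492] v=[-0.1836]
Step 11: x=[7.8391] v=[-0.2014]
Step 12: x=[7.8281] v=[-0.2191]
Step 13: x=[7.8163] v=[-0.2366]
Step 14: x=[7.8036] v=[-0.2540]
Step 15: x=[7.7900] v=[-0.2712]
Step 16: x=[7.7756] v=[-0.2882]
Step 17: x=[7.7604] v=[-0.3050]
Step 18: x=[7.7443] v=[-0.3216]
Step 19: x=[7.7274] v=[-0.3379]
Step 20: x=[7.7097] v=[-0.3540]
Step 21: x=[7.6912] v=[-0.3699]
Step 22: x=[7.6719] v=[-0.3855]
Step 23: x=[7.6519] v=[-0.4008]
Step 24: x=[7.6311] v=[-0.4158]
Step 25: x=[7.6096] v=[-0.4305]
Step 26: x=[7.5874] v=[-0.4449]
Step 27: x=[7.5645] v=[-0.4590]
Step 28: x=[7.5409] v=[-0.4728]
Step 29: x=[7.5166] v=[-0.4862]
Step 30: x=[7.4916] v=[-0.4993]
Step 31: x=[7.4660] v=[-0.5120]
Step 32: x=[7.4398] v=[-0.5244]
Step 33: x=[7.4130] v=[-0.5364]
Step 34: x=[7.3856] v=[-0.5480]
Step 35: x=[7.3576] v=[-0.5592]
Step 36: x=[7.3291] v=[-0.5700]
Step 37: x=[7.3001] v=[-0.5804]
Step 38: x=[7.2706] v=[-0.5904]
Step 39: x=[7.2406] v=[-0.6000]
Step 40: x=[7.2101] v=[-0.6092]
Step 41: x=[7.1792] v=[-0.6179]
Step 42: x=[7.1479] v=[-0.6262]
Step 43: x=[7.1162] v=[-0.6340]
Step 44: x=[7.0841] v=[-0.6414]
Step 45: x=[7.0517] v=[-0.6483]
Step 46: x=[7.0190] v=[-0.6548]
Step 47: x=[6.9860] v=[-0.6608]
Step 48: x=[6.9527] v=[-0.6663]
Step 49: x=[6.9191] v=[-0.6713]
Step 50: x=[6.8853] v=[-0.6759]
Step 51: x=[6.8513] v=[-0.6800]
Step 52: x=[6.8171] v=[-0.6836]
Step 53: x=[6.7828] v=[-0.6867]
Step 54: x=[6.7483] v=[-0.6893]
Step 55: x=[6.7137] v=[-0.6914]
Step 56: x=[6.6791] v=[-0.6930]
Step 57: x=[6.6444] v=[-0.6941]
Step 58: x=[6.6097] v=[-0.6947]
Step 59: x=[6.5750] v=[-0.6948]
Step 60: x=[6.5403] v=[-0.6944]
Step 61: x=[6.5056] v=[-0.6935]
v[0] did not become non-negative within 61 steps; using fallback time=3.0500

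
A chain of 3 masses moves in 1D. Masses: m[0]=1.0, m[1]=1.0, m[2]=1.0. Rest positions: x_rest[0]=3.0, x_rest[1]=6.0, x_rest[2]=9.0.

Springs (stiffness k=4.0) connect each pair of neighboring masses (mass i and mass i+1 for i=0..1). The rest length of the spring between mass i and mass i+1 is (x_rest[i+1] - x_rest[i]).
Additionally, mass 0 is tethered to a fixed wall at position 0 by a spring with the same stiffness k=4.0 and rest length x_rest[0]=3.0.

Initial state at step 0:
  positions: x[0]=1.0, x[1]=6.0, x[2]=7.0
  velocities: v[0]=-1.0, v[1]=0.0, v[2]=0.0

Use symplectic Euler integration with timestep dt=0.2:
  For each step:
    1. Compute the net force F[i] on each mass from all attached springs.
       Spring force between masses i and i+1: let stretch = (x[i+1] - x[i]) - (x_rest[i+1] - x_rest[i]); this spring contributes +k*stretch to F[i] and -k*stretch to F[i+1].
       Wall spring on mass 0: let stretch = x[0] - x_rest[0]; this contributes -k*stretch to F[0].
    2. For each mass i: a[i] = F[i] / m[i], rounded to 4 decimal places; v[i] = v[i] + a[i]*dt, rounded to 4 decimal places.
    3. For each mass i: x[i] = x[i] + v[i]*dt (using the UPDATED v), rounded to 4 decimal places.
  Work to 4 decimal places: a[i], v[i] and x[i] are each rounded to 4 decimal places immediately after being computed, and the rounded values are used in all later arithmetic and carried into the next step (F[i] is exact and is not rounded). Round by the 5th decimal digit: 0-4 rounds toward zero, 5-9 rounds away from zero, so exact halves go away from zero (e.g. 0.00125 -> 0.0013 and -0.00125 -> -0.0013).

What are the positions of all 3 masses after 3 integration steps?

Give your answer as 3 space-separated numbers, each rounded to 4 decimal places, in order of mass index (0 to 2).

Answer: 3.0900 3.6561 8.2288

Derivation:
Step 0: x=[1.0000 6.0000 7.0000] v=[-1.0000 0.0000 0.0000]
Step 1: x=[1.4400 5.3600 7.3200] v=[2.2000 -3.2000 1.6000]
Step 2: x=[2.2768 4.4064 7.8064] v=[4.1840 -4.7680 2.4320]
Step 3: x=[3.0900 3.6561 8.2288] v=[4.0662 -3.7517 2.1120]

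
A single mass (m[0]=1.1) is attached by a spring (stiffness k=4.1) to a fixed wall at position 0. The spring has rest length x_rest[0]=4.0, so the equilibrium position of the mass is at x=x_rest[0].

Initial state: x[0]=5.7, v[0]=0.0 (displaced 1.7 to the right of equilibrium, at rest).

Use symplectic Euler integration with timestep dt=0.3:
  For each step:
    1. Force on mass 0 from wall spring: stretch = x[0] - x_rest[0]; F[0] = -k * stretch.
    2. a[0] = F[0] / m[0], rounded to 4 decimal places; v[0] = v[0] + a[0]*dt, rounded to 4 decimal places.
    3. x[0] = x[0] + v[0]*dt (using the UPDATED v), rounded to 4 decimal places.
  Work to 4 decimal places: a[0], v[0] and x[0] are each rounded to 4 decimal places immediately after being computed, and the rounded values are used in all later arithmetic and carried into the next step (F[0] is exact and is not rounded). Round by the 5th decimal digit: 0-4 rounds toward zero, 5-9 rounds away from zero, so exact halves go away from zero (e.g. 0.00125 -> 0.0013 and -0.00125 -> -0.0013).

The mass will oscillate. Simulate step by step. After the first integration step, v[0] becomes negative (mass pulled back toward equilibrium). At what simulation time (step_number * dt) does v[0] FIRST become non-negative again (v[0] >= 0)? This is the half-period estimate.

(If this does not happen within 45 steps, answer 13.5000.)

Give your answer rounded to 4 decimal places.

Answer: 1.8000

Derivation:
Step 0: x=[5.7000] v=[0.0000]
Step 1: x=[5.1297] v=[-1.9009]
Step 2: x=[4.1805] v=[-3.1641]
Step 3: x=[3.1707] v=[-3.3659]
Step 4: x=[2.4391] v=[-2.4386]
Step 5: x=[2.2311] v=[-0.6932]
Step 6: x=[2.6165] v=[1.2848]
First v>=0 after going negative at step 6, time=1.8000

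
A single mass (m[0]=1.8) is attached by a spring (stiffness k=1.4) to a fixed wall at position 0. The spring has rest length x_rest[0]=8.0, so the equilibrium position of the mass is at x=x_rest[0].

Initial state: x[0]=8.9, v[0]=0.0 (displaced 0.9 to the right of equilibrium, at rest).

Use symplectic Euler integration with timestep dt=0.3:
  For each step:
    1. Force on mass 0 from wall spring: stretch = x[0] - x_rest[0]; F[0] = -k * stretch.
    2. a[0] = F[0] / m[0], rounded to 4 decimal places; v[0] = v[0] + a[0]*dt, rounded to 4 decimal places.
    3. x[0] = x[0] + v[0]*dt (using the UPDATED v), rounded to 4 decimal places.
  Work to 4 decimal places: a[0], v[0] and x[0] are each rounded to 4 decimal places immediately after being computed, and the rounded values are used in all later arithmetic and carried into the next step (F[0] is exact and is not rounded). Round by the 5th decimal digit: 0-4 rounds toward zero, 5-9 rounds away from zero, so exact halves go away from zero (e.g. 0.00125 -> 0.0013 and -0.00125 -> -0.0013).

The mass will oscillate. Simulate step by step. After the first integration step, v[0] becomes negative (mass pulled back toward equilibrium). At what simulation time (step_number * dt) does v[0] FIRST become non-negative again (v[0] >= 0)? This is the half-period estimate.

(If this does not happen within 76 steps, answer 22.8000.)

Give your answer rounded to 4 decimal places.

Step 0: x=[8.9000] v=[0.0000]
Step 1: x=[8.8370] v=[-0.2100]
Step 2: x=[8.7154] v=[-0.4053]
Step 3: x=[8.5437] v=[-0.5722]
Step 4: x=[8.3340] v=[-0.6991]
Step 5: x=[8.1009] v=[-0.7770]
Step 6: x=[7.8607] v=[-0.8006]
Step 7: x=[7.6303] v=[-0.7681]
Step 8: x=[7.4257] v=[-0.6819]
Step 9: x=[7.2613] v=[-0.5479]
Step 10: x=[7.1486] v=[-0.3756]
Step 11: x=[7.0955] v=[-0.1769]
Step 12: x=[7.1058] v=[0.0342]
First v>=0 after going negative at step 12, time=3.6000

Answer: 3.6000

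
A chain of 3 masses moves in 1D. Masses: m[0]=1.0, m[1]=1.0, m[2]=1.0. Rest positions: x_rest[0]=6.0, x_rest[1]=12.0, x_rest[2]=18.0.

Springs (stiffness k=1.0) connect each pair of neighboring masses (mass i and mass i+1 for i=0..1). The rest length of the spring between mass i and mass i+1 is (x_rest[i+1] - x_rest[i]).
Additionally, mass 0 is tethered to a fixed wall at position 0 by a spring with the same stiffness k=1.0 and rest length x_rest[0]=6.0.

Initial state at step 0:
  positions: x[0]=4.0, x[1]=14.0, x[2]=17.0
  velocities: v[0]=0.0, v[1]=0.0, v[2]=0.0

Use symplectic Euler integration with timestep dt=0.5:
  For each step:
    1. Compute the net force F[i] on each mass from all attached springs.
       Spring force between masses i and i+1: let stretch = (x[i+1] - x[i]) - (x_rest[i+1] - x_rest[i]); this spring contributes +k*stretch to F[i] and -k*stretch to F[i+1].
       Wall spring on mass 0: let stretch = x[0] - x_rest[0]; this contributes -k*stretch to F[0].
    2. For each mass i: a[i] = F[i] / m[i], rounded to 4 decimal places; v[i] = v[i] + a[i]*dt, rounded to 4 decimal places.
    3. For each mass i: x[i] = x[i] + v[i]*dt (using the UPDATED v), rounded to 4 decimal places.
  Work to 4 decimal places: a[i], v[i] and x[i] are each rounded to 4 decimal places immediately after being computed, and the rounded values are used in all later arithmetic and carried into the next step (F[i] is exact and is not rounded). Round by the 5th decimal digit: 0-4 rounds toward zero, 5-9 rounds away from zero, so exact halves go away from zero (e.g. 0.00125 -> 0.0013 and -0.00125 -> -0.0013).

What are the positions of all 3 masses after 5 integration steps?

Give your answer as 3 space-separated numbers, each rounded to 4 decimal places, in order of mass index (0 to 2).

Answer: 5.3223 13.0538 17.3594

Derivation:
Step 0: x=[4.0000 14.0000 17.0000] v=[0.0000 0.0000 0.0000]
Step 1: x=[5.5000 12.2500 17.7500] v=[3.0000 -3.5000 1.5000]
Step 2: x=[7.3125 10.1875 18.6250] v=[3.6250 -4.1250 1.7500]
Step 3: x=[8.0157 9.5156 18.8907] v=[1.4063 -1.3438 0.5313]
Step 4: x=[7.0899 10.8125 18.3126] v=[-1.8516 2.5938 -1.1563]
Step 5: x=[5.3223 13.0538 17.3594] v=[-3.5353 4.4826 -1.9064]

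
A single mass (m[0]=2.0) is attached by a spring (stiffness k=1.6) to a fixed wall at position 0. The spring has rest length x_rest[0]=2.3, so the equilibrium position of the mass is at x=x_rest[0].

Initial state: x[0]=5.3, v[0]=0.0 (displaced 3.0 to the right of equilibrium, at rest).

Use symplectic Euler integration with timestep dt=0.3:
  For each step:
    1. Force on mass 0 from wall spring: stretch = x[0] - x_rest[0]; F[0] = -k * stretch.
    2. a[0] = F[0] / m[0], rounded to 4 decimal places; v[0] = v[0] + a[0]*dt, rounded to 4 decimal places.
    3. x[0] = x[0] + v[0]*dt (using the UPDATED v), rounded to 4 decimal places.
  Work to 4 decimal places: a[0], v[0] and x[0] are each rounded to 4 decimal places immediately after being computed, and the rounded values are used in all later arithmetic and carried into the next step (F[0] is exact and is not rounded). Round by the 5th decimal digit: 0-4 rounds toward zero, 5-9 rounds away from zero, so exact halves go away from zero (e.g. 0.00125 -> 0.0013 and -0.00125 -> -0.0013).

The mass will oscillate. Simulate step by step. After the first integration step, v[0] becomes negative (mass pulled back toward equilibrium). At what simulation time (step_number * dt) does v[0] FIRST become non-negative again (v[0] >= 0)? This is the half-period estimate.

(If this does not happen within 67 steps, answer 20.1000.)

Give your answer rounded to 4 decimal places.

Step 0: x=[5.3000] v=[0.0000]
Step 1: x=[5.0840] v=[-0.7200]
Step 2: x=[4.6675] v=[-1.3882]
Step 3: x=[4.0806] v=[-1.9564]
Step 4: x=[3.3655] v=[-2.3838]
Step 5: x=[2.5737] v=[-2.6395]
Step 6: x=[1.7621] v=[-2.7052]
Step 7: x=[0.9893] v=[-2.5761]
Step 8: x=[0.3109] v=[-2.2615]
Step 9: x=[-0.2243] v=[-1.7841]
Step 10: x=[-0.5778] v=[-1.1783]
Step 11: x=[-0.7241] v=[-0.4876]
Step 12: x=[-0.6526] v=[0.2382]
First v>=0 after going negative at step 12, time=3.6000

Answer: 3.6000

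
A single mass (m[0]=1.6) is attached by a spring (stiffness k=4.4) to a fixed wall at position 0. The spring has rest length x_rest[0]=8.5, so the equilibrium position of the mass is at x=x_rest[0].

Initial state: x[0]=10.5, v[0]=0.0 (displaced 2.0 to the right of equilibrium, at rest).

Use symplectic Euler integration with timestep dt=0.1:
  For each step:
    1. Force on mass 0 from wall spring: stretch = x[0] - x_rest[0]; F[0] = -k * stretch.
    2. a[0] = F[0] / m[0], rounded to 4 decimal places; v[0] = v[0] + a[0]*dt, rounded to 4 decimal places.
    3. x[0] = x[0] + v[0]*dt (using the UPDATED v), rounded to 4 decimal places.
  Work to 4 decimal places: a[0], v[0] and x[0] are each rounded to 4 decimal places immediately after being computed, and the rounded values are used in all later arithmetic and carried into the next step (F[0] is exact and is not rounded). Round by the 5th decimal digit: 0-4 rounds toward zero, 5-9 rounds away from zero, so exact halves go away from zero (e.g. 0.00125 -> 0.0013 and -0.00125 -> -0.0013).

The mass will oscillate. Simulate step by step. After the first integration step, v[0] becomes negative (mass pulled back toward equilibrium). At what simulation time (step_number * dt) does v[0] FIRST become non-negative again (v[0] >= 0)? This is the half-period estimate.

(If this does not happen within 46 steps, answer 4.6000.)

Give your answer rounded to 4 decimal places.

Answer: 1.9000

Derivation:
Step 0: x=[10.5000] v=[0.0000]
Step 1: x=[10.4450] v=[-0.5500]
Step 2: x=[10.3365] v=[-1.0849]
Step 3: x=[10.1775] v=[-1.5899]
Step 4: x=[9.9724] v=[-2.0512]
Step 5: x=[9.7268] v=[-2.4561]
Step 6: x=[9.4475] v=[-2.7935]
Step 7: x=[9.1421] v=[-3.0541]
Step 8: x=[8.8190] v=[-3.2307]
Step 9: x=[8.4872] v=[-3.3184]
Step 10: x=[8.1557] v=[-3.3149]
Step 11: x=[7.8337] v=[-3.2202]
Step 12: x=[7.5300] v=[-3.0370]
Step 13: x=[7.2530] v=[-2.7703]
Step 14: x=[7.0103] v=[-2.4274]
Step 15: x=[6.8085] v=[-2.0177]
Step 16: x=[6.6533] v=[-1.5525]
Step 17: x=[6.5488] v=[-1.0447]
Step 18: x=[6.4980] v=[-0.5081]
Step 19: x=[6.5023] v=[0.0425]
First v>=0 after going negative at step 19, time=1.9000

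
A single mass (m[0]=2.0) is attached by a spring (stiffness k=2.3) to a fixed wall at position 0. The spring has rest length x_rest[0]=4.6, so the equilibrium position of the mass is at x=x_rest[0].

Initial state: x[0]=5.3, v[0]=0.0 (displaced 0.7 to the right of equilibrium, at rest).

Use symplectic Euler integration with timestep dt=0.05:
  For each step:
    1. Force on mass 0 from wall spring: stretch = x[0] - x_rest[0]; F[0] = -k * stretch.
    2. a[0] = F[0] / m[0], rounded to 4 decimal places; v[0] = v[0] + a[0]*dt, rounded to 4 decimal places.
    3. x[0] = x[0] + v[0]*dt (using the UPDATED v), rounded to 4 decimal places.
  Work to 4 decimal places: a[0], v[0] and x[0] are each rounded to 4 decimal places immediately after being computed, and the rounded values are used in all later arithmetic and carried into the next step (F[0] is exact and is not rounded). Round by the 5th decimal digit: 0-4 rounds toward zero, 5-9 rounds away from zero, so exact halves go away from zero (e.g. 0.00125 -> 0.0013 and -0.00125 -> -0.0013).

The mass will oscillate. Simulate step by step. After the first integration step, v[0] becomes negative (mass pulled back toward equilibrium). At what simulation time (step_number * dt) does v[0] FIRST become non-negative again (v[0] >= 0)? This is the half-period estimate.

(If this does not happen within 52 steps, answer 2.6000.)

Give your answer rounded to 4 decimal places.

Answer: 2.6000

Derivation:
Step 0: x=[5.3000] v=[0.0000]
Step 1: x=[5.2980] v=[-0.0403]
Step 2: x=[5.2940] v=[-0.0804]
Step 3: x=[5.2880] v=[-0.1203]
Step 4: x=[5.2800] v=[-0.1599]
Step 5: x=[5.2701] v=[-0.1990]
Step 6: x=[5.2582] v=[-0.2375]
Step 7: x=[5.2444] v=[-0.2753]
Step 8: x=[5.2288] v=[-0.3124]
Step 9: x=[5.2114] v=[-0.3486]
Step 10: x=[5.1922] v=[-0.3838]
Step 11: x=[5.1713] v=[-0.4179]
Step 12: x=[5.1488] v=[-0.4508]
Step 13: x=[5.1247] v=[-0.4824]
Step 14: x=[5.0991] v=[-0.5126]
Step 15: x=[5.0720] v=[-0.5413]
Step 16: x=[5.0436] v=[-0.5684]
Step 17: x=[5.0139] v=[-0.5939]
Step 18: x=[4.9830] v=[-0.6177]
Step 19: x=[4.9510] v=[-0.6397]
Step 20: x=[4.9180] v=[-0.6599]
Step 21: x=[4.8841] v=[-0.6782]
Step 22: x=[4.8494] v=[-0.6945]
Step 23: x=[4.8140] v=[-0.7088]
Step 24: x=[4.7779] v=[-0.7211]
Step 25: x=[4.7413] v=[-0.7313]
Step 26: x=[4.7043] v=[-0.7394]
Step 27: x=[4.6670] v=[-0.7454]
Step 28: x=[4.6295] v=[-0.7493]
Step 29: x=[4.5920] v=[-0.7510]
Step 30: x=[4.5545] v=[-0.7505]
Step 31: x=[4.5171] v=[-0.7479]
Step 32: x=[4.4799] v=[-0.7431]
Step 33: x=[4.4431] v=[-0.7362]
Step 34: x=[4.4067] v=[-0.7272]
Step 35: x=[4.3709] v=[-0.7161]
Step 36: x=[4.3358] v=[-0.7029]
Step 37: x=[4.3014] v=[-0.6877]
Step 38: x=[4.2679] v=[-0.6705]
Step 39: x=[4.2353] v=[-0.6514]
Step 40: x=[4.2038] v=[-0.6304]
Step 41: x=[4.1734] v=[-0.6076]
Step 42: x=[4.1442] v=[-0.5831]
Step 43: x=[4.1164] v=[-0.5569]
Step 44: x=[4.0899] v=[-0.5291]
Step 45: x=[4.0649] v=[-0.4998]
Step 46: x=[4.0415] v=[-0.4690]
Step 47: x=[4.0197] v=[-0.4369]
Step 48: x=[3.9995] v=[-0.4035]
Step 49: x=[3.9811] v=[-0.3690]
Step 50: x=[3.9644] v=[-0.3334]
Step 51: x=[3.9496] v=[-0.2969]
Step 52: x=[3.9366] v=[-0.2595]
v[0] did not become non-negative within 52 steps; using fallback time=2.6000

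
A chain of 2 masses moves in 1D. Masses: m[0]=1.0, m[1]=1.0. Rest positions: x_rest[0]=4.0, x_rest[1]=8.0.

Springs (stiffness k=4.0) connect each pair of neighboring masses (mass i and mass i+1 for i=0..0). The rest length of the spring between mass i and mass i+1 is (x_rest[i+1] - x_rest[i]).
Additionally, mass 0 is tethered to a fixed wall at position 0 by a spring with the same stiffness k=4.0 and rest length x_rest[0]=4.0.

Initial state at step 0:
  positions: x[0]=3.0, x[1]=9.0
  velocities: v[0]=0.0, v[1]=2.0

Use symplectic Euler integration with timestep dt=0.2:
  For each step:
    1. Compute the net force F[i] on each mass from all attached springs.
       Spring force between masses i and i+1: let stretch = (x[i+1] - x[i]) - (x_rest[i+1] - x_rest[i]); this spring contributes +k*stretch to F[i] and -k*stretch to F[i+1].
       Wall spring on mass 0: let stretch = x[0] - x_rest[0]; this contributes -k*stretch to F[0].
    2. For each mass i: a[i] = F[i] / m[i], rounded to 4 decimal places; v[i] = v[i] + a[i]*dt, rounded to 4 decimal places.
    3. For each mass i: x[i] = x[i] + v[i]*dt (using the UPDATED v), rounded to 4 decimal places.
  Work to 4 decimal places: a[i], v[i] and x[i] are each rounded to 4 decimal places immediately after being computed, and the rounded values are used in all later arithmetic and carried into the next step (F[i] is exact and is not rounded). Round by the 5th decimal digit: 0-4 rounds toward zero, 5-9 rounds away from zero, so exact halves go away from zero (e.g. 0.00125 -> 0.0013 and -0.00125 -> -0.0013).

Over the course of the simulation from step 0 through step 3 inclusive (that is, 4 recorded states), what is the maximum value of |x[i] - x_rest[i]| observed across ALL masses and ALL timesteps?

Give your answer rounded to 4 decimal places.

Answer: 1.1673

Derivation:
Step 0: x=[3.0000 9.0000] v=[0.0000 2.0000]
Step 1: x=[3.4800 9.0800] v=[2.4000 0.4000]
Step 2: x=[4.2992 8.9040] v=[4.0960 -0.8800]
Step 3: x=[5.1673 8.6312] v=[4.3405 -1.3638]
Max displacement = 1.1673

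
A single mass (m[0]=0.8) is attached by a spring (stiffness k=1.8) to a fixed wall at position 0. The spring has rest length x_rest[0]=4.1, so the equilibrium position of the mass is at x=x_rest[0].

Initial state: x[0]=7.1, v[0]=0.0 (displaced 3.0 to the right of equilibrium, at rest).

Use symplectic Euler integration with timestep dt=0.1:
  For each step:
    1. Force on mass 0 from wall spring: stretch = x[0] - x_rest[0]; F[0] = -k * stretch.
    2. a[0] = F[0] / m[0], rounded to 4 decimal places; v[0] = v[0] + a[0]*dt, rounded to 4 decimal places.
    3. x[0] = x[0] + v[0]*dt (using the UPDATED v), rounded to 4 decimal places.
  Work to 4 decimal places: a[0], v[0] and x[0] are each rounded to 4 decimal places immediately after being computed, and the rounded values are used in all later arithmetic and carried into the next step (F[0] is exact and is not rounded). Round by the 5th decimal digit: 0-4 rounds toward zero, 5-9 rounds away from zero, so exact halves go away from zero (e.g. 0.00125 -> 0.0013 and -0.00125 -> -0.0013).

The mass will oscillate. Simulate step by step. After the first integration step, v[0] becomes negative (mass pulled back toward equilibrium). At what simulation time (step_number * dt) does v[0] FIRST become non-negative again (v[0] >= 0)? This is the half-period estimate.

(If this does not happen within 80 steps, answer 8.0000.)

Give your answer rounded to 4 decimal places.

Step 0: x=[7.1000] v=[0.0000]
Step 1: x=[7.0325] v=[-0.6750]
Step 2: x=[6.8990] v=[-1.3348]
Step 3: x=[6.7025] v=[-1.9646]
Step 4: x=[6.4475] v=[-2.5502]
Step 5: x=[6.1397] v=[-3.0784]
Step 6: x=[5.7860] v=[-3.5373]
Step 7: x=[5.3943] v=[-3.9167]
Step 8: x=[4.9735] v=[-4.2079]
Step 9: x=[4.5331] v=[-4.4044]
Step 10: x=[4.0829] v=[-4.5019]
Step 11: x=[3.6331] v=[-4.4981]
Step 12: x=[3.1938] v=[-4.3931]
Step 13: x=[2.7749] v=[-4.1892]
Step 14: x=[2.3858] v=[-3.8911]
Step 15: x=[2.0353] v=[-3.5054]
Step 16: x=[1.7312] v=[-3.0408]
Step 17: x=[1.4804] v=[-2.5078]
Step 18: x=[1.2886] v=[-1.9184]
Step 19: x=[1.1600] v=[-1.2858]
Step 20: x=[1.0976] v=[-0.6243]
Step 21: x=[1.1027] v=[0.0512]
First v>=0 after going negative at step 21, time=2.1000

Answer: 2.1000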